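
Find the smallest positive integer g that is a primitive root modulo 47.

5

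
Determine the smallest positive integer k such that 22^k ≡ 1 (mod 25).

Since 22 ∈ (Z/25Z)^×, its order divides φ(25) = φ(5^2) = 5·(5−1) = 20 = 2^2 · 5.
Divisors of 20: 1, 2, 4, 5, 10, 20.
Test each divisor d:
22^1 ≡ 22
22^2 ≡ 9
22^4 ≡ 6
22^5 ≡ 7
22^10 ≡ 24
22^20 ≡ 1
So ord_25(22) = 20.

20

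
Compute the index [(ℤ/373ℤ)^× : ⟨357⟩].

The order of 357 must divide φ(373) = 373 − 1 = 372 = 2^2 · 3 · 31.
Divisors of 372: 1, 2, 3, 4, 6, 12, 31, 62, 93, 124, 186, 372.
Test each divisor d:
357^1 ≡ 357 (mod 373)
357^2 ≡ 256 (mod 373)
357^3 ≡ 7 (mod 373)
357^4 ≡ 261 (mod 373)
357^6 ≡ 49 (mod 373)
357^12 ≡ 163 (mod 373)
357^31 ≡ 89 (mod 373)
357^62 ≡ 88 (mod 373)
357^93 ≡ 372 (mod 373)
357^124 ≡ 284 (mod 373)
357^186 ≡ 1 (mod 373) ✓
The order of 357 is 186, so the subgroup it generates has 186 elements.
The index is φ(373) / ord(357) = 372 / 186 = 2.

2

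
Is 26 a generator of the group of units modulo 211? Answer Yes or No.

No

φ(211) = 211 − 1 = 210 = 2 · 3 · 5 · 7.
Test 26^(210/q) mod 211 for each prime factor q of 210:
26^105 ≡ 210 (mod 211)  [q = 2: ≢ 1 ✓]
26^70 ≡ 196 (mod 211)  [q = 3: ≢ 1 ✓]
26^42 ≡ 1 (mod 211)  [q = 5: ≡ 1 ✗]
26^30 ≡ 199 (mod 211)  [q = 7: ≢ 1 ✓]
26^42 ≡ 1 shows ord(26) | 42, strictly less than φ(211); not a primitive root.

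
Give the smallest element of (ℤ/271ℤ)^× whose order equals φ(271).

6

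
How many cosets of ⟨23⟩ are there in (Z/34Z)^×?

The order of 23 must divide φ(34) = φ(2)·φ(17) = 1·16 = 16 = 2^4.
Divisors of 16: 1, 2, 4, 8, 16.
Check 23^d mod 34 for each divisor in increasing order:
23^1 ≡ 23 (mod 34)
23^2 ≡ 19 (mod 34)
23^4 ≡ 21 (mod 34)
23^8 ≡ 33 (mod 34)
23^16 ≡ 1 (mod 34) ✓
The order of 23 is 16, so the subgroup it generates has 16 elements.
[(Z/34Z)^× : ⟨23⟩] = 16/16 = 1.

1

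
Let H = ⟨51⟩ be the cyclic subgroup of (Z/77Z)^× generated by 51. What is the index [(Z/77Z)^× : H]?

2

The order of 51 must divide φ(77) = φ(7·11) = (7−1)·(11−1) = 6·10 = 60 = 2^2 · 3 · 5.
Divisors of 60: 1, 2, 3, 4, 5, 6, 10, 12, 15, 20, 30, 60.
Check 51^d mod 77 for each divisor in increasing order:
51^1 ≡ 51 (mod 77)
51^2 ≡ 60 (mod 77)
51^3 ≡ 57 (mod 77)
51^4 ≡ 58 (mod 77)
51^5 ≡ 32 (mod 77)
51^6 ≡ 15 (mod 77)
51^10 ≡ 23 (mod 77)
51^12 ≡ 71 (mod 77)
51^15 ≡ 43 (mod 77)
51^20 ≡ 67 (mod 77)
51^30 ≡ 1 (mod 77) ✓
So ord_77(51) = 30, hence |⟨51⟩| = 30.
Index = |(Z/77Z)^×| / |⟨51⟩| = 60 / 30 = 2.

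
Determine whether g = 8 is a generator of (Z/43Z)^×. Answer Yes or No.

No

φ(43) = 43 − 1 = 42 = 2 · 3 · 7.
It suffices to check that the order of 8 is not a proper divisor of 42: compute 8^(42/q) for q ∈ {2, 3, 7}.
8^21 ≡ 42 (mod 43)  [q = 2: ≢ 1 ✓]
8^14 ≡ 1 (mod 43)  [q = 3: ≡ 1 ✗]
8^6 ≡ 16 (mod 43)  [q = 7: ≢ 1 ✓]
The check at q = 3 fails, so 8 generates a proper subgroup.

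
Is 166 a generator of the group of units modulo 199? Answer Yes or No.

Yes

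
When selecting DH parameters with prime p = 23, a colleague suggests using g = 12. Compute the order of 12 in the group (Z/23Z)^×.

Since 12 ∈ (Z/23Z)^×, its order divides φ(23) = 23 − 1 = 22 = 2 · 11.
Divisors of 22: 1, 2, 11, 22.
Evaluate successive powers at the divisors of 22:
12^1 ≡ 12 (mod 23)
12^2 ≡ 6 (mod 23)
12^11 ≡ 1 (mod 23) ✓
The smallest such exponent is 11, so the order of 12 is 11.

11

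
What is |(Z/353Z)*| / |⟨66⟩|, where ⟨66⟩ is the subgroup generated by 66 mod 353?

1

By Lagrange's theorem, ord_353(66) divides φ(353) = 353 − 1 = 352 = 2^5 · 11.
Divisors of 352: 1, 2, 4, 8, 11, 16, 22, 32, 44, 88, 176, 352.
Check 66^d mod 353 for each divisor in increasing order:
66^1 ≡ 66 (mod 353)
66^2 ≡ 120 (mod 353)
66^4 ≡ 280 (mod 353)
66^8 ≡ 34 (mod 353)
66^11 ≡ 294 (mod 353)
66^16 ≡ 97 (mod 353)
66^22 ≡ 304 (mod 353)
66^32 ≡ 231 (mod 353)
66^44 ≡ 283 (mod 353)
66^88 ≡ 311 (mod 353)
66^176 ≡ 352 (mod 353)
66^352 ≡ 1 (mod 353) ✓
Thus |⟨66⟩| = ord(66) = 352.
Index = |(Z/353Z)^×| / |⟨66⟩| = 352 / 352 = 1.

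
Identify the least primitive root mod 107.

φ(107) = 107 − 1 = 106 = 2 · 53.
g is a primitive root iff g^(106/q) ≢ 1 (mod 107) for each prime q ∈ {2, 53}.
g = 2: 2^53 ≡ 106; 2^2 ≡ 4 — none is 1, so 2 is a primitive root.
The smallest primitive root modulo 107 is 2.

2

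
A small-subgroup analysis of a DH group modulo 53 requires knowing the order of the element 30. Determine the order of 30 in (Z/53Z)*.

Since 30 ∈ (Z/53Z)^×, its order divides φ(53) = 53 − 1 = 52 = 2^2 · 13.
Divisors of 52: 1, 2, 4, 13, 26, 52.
Check 30^d mod 53 for each divisor in increasing order:
30^1 ≡ 30 (mod 53)
30^2 ≡ 52 (mod 53)
30^4 ≡ 1 (mod 53) ✓
Hence ord(30) = 4.

4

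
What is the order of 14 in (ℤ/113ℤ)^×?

28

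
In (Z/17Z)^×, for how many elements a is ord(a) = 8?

4

φ(17) = 17 − 1 = 16 = 2^4.
(Z/17Z)^× is cyclic (|G| = 16); a cyclic group of order m has exactly φ(d) elements of each order d | m, and none otherwise.
8 = 2^3 divides 16, and φ(8) = 4.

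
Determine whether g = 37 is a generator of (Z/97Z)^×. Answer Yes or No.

φ(97) = 97 − 1 = 96 = 2^5 · 3.
It suffices to check that the order of 37 is not a proper divisor of 96: compute 37^(96/q) for q ∈ {2, 3}.
37^48 ≡ 96 (mod 97)  [q = 2: ≢ 1 ✓]
37^32 ≡ 35 (mod 97)  [q = 3: ≢ 1 ✓]
Every test exponent gives a nontrivial residue, hence 37 generates the full group.

Yes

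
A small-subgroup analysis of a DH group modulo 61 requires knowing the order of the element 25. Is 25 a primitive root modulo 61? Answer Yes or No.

No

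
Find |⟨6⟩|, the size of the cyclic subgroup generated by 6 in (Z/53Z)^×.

The order of 6 must divide φ(53) = 53 − 1 = 52 = 2^2 · 13.
Divisors of 52: 1, 2, 4, 13, 26, 52.
Evaluate successive powers at the divisors of 52:
6^1 ≡ 6
6^2 ≡ 36
6^4 ≡ 24
6^13 ≡ 52
6^26 ≡ 1
Therefore the multiplicative order of 6 modulo 53 is 26.

26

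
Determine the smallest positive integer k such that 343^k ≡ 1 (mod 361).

Since 343 ∈ (Z/361Z)^×, its order divides φ(361) = φ(19^2) = 19·(19−1) = 342 = 2 · 3^2 · 19.
Divisors of 342: 1, 2, 3, 6, 9, 18, 19, 38, 57, 114, 171, 342.
Compute 343^d (mod 361) for the divisors d until we hit 1:
343^1 ≡ 343 (mod 361)
343^2 ≡ 324 (mod 361)
343^3 ≡ 305 (mod 361)
343^6 ≡ 248 (mod 361)
343^9 ≡ 191 (mod 361)
343^18 ≡ 20 (mod 361)
343^19 ≡ 1 (mod 361) ✓
Therefore the multiplicative order of 343 modulo 361 is 19.

19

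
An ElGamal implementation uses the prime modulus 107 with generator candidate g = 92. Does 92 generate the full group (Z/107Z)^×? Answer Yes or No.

No

φ(107) = 107 − 1 = 106 = 2 · 53.
92 is a primitive root mod 107 iff 92^(φ(107)/q) ≢ 1 for every prime q | φ(107), i.e. q ∈ {2, 53}.
92^53 ≡ 1 (mod 107)  [q = 2: ≡ 1 ✗]
92^2 ≡ 11 (mod 107)  [q = 53: ≢ 1 ✓]
The check at q = 2 fails, so 92 generates a proper subgroup.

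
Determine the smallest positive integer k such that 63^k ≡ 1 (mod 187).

80

Since 63 ∈ (Z/187Z)^×, its order divides φ(187) = φ(11·17) = (11−1)·(17−1) = 10·16 = 160 = 2^5 · 5.
Divisors of 160: 1, 2, 4, 5, 8, 10, 16, 20, 32, 40, 80, 160.
Test each divisor d:
63^1 ≡ 63
63^2 ≡ 42
63^4 ≡ 81
63^5 ≡ 54
63^8 ≡ 16
63^10 ≡ 111
63^16 ≡ 69
63^20 ≡ 166
63^32 ≡ 86
63^40 ≡ 67
63^80 ≡ 1
Hence ord(63) = 80.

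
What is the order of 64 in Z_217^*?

The order of 64 must divide φ(217) = φ(7·31) = (7−1)·(31−1) = 6·30 = 180 = 2^2 · 3^2 · 5.
Divisors of 180: 1, 2, 3, 4, 5, 6, 9, 10, 12, 15, 18, 20, 30, 36, 45, 60, 90, 180.
Evaluate successive powers at the divisors of 180:
64^1 ≡ 64 (mod 217)
64^2 ≡ 190 (mod 217)
64^3 ≡ 8 (mod 217)
64^4 ≡ 78 (mod 217)
64^5 ≡ 1 (mod 217) ✓
The smallest such exponent is 5, so the order of 64 is 5.

5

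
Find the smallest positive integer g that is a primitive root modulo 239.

7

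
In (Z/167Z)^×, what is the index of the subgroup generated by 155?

The order of 155 must divide φ(167) = 167 − 1 = 166 = 2 · 83.
Divisors of 166: 1, 2, 83, 166.
Check 155^d mod 167 for each divisor in increasing order:
155^1 ≡ 155 (mod 167)
155^2 ≡ 144 (mod 167)
155^83 ≡ 166 (mod 167)
155^166 ≡ 1 (mod 167) ✓
So ord_167(155) = 166, hence |⟨155⟩| = 166.
[(Z/167Z)^× : ⟨155⟩] = 166/166 = 1.

1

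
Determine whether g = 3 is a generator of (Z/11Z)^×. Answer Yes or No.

No

φ(11) = 11 − 1 = 10 = 2 · 5.
3 is a primitive root mod 11 iff 3^(φ(11)/q) ≢ 1 for every prime q | φ(11), i.e. q ∈ {2, 5}.
3^5 ≡ 1 (mod 11)  [q = 2: ≡ 1 ✗]
3^2 ≡ 9 (mod 11)  [q = 5: ≢ 1 ✓]
The check at q = 2 fails, so 3 generates a proper subgroup.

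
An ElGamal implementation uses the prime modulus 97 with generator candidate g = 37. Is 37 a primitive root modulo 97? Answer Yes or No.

Yes

φ(97) = 97 − 1 = 96 = 2^5 · 3.
An element g generates (Z/97Z)^× iff g^(96/q) ≢ 1 (mod 97) for each prime q ∈ {2, 3}.
37^48 ≡ 96 (mod 97)  [q = 2: ≢ 1 ✓]
37^32 ≡ 35 (mod 97)  [q = 3: ≢ 1 ✓]
Every test exponent gives a nontrivial residue, hence 37 generates the full group.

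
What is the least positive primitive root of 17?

3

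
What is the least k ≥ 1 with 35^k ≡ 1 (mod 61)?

60

By Lagrange's theorem, ord_61(35) divides φ(61) = 61 − 1 = 60 = 2^2 · 3 · 5.
Divisors of 60: 1, 2, 3, 4, 5, 6, 10, 12, 15, 20, 30, 60.
Test each divisor d:
35^1 ≡ 35 (mod 61)
35^2 ≡ 5 (mod 61)
35^3 ≡ 53 (mod 61)
35^4 ≡ 25 (mod 61)
35^5 ≡ 21 (mod 61)
35^6 ≡ 3 (mod 61)
35^10 ≡ 14 (mod 61)
35^12 ≡ 9 (mod 61)
35^15 ≡ 50 (mod 61)
35^20 ≡ 13 (mod 61)
35^30 ≡ 60 (mod 61)
35^60 ≡ 1 (mod 61) ✓
The smallest such exponent is 60, so the order of 35 is 60.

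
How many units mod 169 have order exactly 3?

2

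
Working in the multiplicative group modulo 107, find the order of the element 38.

The order of 38 must divide φ(107) = 107 − 1 = 106 = 2 · 53.
Divisors of 106: 1, 2, 53, 106.
Test each divisor d:
38^1 ≡ 38 (mod 107)
38^2 ≡ 53 (mod 107)
38^53 ≡ 106 (mod 107)
38^106 ≡ 1 (mod 107) ✓
So ord_107(38) = 106.

106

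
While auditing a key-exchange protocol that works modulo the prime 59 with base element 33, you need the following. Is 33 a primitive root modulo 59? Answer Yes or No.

Yes

φ(59) = 59 − 1 = 58 = 2 · 29.
It suffices to check that the order of 33 is not a proper divisor of 58: compute 33^(58/q) for q ∈ {2, 29}.
33^29 ≡ 58 (mod 59)  [q = 2: ≢ 1 ✓]
33^2 ≡ 27 (mod 59)  [q = 29: ≢ 1 ✓]
All checks pass, so 33 has order 58 and is a primitive root modulo 59.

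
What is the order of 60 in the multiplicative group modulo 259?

The order of 60 must divide φ(259) = φ(7·37) = (7−1)·(37−1) = 6·36 = 216 = 2^3 · 3^3.
Divisors of 216: 1, 2, 3, 4, 6, 8, 9, 12, 18, 24, 27, 36, 54, 72, 108, 216.
Compute 60^d (mod 259) for the divisors d until we hit 1:
60^1 ≡ 60 (mod 259)
60^2 ≡ 233 (mod 259)
60^3 ≡ 253 (mod 259)
60^4 ≡ 158 (mod 259)
60^6 ≡ 36 (mod 259)
60^8 ≡ 100 (mod 259)
60^9 ≡ 43 (mod 259)
60^12 ≡ 1 (mod 259) ✓
Therefore the multiplicative order of 60 modulo 259 is 12.

12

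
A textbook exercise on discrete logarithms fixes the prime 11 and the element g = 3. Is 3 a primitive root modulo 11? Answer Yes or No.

No

φ(11) = 11 − 1 = 10 = 2 · 5.
An element g generates (Z/11Z)^× iff g^(10/q) ≢ 1 (mod 11) for each prime q ∈ {2, 5}.
3^5 ≡ 1 (mod 11)  [q = 2: ≡ 1 ✗]
3^2 ≡ 9 (mod 11)  [q = 5: ≢ 1 ✓]
Since 3^5 ≡ 1, the order of 3 divides 5 < 10, so 3 is not a primitive root.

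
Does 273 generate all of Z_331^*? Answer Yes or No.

φ(331) = 331 − 1 = 330 = 2 · 3 · 5 · 11.
An element g generates (Z/331Z)^× iff g^(330/q) ≢ 1 (mod 331) for each prime q ∈ {2, 3, 5, 11}.
273^165 ≡ 330 (mod 331)  [q = 2: ≢ 1 ✓]
273^110 ≡ 31 (mod 331)  [q = 3: ≢ 1 ✓]
273^66 ≡ 124 (mod 331)  [q = 5: ≢ 1 ✓]
273^30 ≡ 167 (mod 331)  [q = 11: ≢ 1 ✓]
None equal 1, so ord_331(273) = 330: 273 is a primitive root.

Yes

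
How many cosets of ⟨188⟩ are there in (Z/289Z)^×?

By Lagrange's theorem, ord_289(188) divides φ(289) = φ(17^2) = 17·(17−1) = 272 = 2^4 · 17.
Divisors of 272: 1, 2, 4, 8, 16, 17, 34, 68, 136, 272.
Evaluate successive powers at the divisors of 272:
188^1 ≡ 188 (mod 289)
188^2 ≡ 86 (mod 289)
188^4 ≡ 171 (mod 289)
188^8 ≡ 52 (mod 289)
188^16 ≡ 103 (mod 289)
188^17 ≡ 1 (mod 289) ✓
So ord_289(188) = 17, hence |⟨188⟩| = 17.
The index is φ(289) / ord(188) = 272 / 17 = 16.

16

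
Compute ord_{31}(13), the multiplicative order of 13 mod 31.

30

By Lagrange's theorem, ord_31(13) divides φ(31) = 31 − 1 = 30 = 2 · 3 · 5.
Divisors of 30: 1, 2, 3, 5, 6, 10, 15, 30.
Evaluate successive powers at the divisors of 30:
13^1 ≡ 13 (mod 31)
13^2 ≡ 14 (mod 31)
13^3 ≡ 27 (mod 31)
13^5 ≡ 6 (mod 31)
13^6 ≡ 16 (mod 31)
13^10 ≡ 5 (mod 31)
13^15 ≡ 30 (mod 31)
13^30 ≡ 1 (mod 31) ✓
The smallest such exponent is 30, so the order of 13 is 30.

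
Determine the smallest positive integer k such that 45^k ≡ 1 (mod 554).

276

By Lagrange's theorem, ord_554(45) divides φ(554) = φ(2)·φ(277) = 1·276 = 276 = 2^2 · 3 · 23.
Divisors of 276: 1, 2, 3, 4, 6, 12, 23, 46, 69, 92, 138, 276.
Compute 45^d (mod 554) for the divisors d until we hit 1:
45^1 ≡ 45 (mod 554)
45^2 ≡ 363 (mod 554)
45^3 ≡ 269 (mod 554)
45^4 ≡ 471 (mod 554)
45^6 ≡ 341 (mod 554)
45^12 ≡ 495 (mod 554)
45^23 ≡ 459 (mod 554)
45^46 ≡ 161 (mod 554)
45^69 ≡ 217 (mod 554)
45^92 ≡ 437 (mod 554)
45^138 ≡ 553 (mod 554)
45^276 ≡ 1 (mod 554) ✓
Hence ord(45) = 276.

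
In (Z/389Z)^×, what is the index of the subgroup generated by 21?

Since 21 ∈ (Z/389Z)^×, its order divides φ(389) = 389 − 1 = 388 = 2^2 · 97.
Divisors of 388: 1, 2, 4, 97, 194, 388.
Check 21^d mod 389 for each divisor in increasing order:
21^1 ≡ 21 (mod 389)
21^2 ≡ 52 (mod 389)
21^4 ≡ 370 (mod 389)
21^97 ≡ 274 (mod 389)
21^194 ≡ 388 (mod 389)
21^388 ≡ 1 (mod 389) ✓
Thus |⟨21⟩| = ord(21) = 388.
Index = |(Z/389Z)^×| / |⟨21⟩| = 388 / 388 = 1.

1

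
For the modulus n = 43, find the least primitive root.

φ(43) = 43 − 1 = 42 = 2 · 3 · 7.
Test candidates g = 2, 3, … against the prime factors q ∈ {2, 3, 7} of φ(43): g is a generator iff g^(42/q) ≢ 1 for every such q.
g = 2: 2^21 ≡ 42; 2^14 ≡ 1 — hits 1, so not a primitive root.
g = 3: 3^21 ≡ 42; 3^14 ≡ 36; 3^6 ≡ 41 — none is 1, so 3 is a primitive root.
Hence the least primitive root of 43 is 3.

3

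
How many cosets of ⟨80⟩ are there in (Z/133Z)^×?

6

ord(80) | φ(133) = φ(7·19) = (7−1)·(19−1) = 6·18 = 108 = 2^2 · 3^3.
Divisors of 108: 1, 2, 3, 4, 6, 9, 12, 18, 27, 36, 54, 108.
Compute 80^d (mod 133) for the divisors d until we hit 1:
80^1 ≡ 80
80^2 ≡ 16
80^3 ≡ 83
80^4 ≡ 123
80^6 ≡ 106
80^9 ≡ 20
80^12 ≡ 64
80^18 ≡ 1
So ord_133(80) = 18, hence |⟨80⟩| = 18.
The index is φ(133) / ord(80) = 108 / 18 = 6.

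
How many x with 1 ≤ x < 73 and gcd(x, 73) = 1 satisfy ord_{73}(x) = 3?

φ(73) = 73 − 1 = 72 = 2^3 · 3^2.
Since (Z/73Z)^× is cyclic of order 72, the number of elements of order d is φ(d) when d | 72 and 0 otherwise.
3 | 72, and φ(3) = 3 − 1 = 2.

2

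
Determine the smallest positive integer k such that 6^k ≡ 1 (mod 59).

58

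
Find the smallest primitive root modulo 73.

φ(73) = 73 − 1 = 72 = 2^3 · 3^2.
Test candidates g = 2, 3, … against the prime factors q ∈ {2, 3} of φ(73): g is a generator iff g^(72/q) ≢ 1 for every such q.
g = 2: 2^36 ≡ 1 — hits 1, so not a primitive root.
g = 3: 3^36 ≡ 1 — hits 1, so not a primitive root.
g = 4: 4^36 ≡ 1 — hits 1, so not a primitive root.
g = 5: 5^36 ≡ 72; 5^24 ≡ 8 — none is 1, so 5 is a primitive root.
So 5 is the smallest generator of (Z/73Z)^×.

5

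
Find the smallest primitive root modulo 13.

φ(13) = 13 − 1 = 12 = 2^2 · 3.
Test candidates g = 2, 3, … against the prime factors q ∈ {2, 3} of φ(13): g is a generator iff g^(12/q) ≢ 1 for every such q.
g = 2: 2^6 ≡ 12; 2^4 ≡ 3 — none is 1, so 2 is a primitive root.
So 2 is the smallest generator of (Z/13Z)^×.

2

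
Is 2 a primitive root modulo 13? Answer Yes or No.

φ(13) = 13 − 1 = 12 = 2^2 · 3.
An element g generates (Z/13Z)^× iff g^(12/q) ≢ 1 (mod 13) for each prime q ∈ {2, 3}.
2^6 ≡ 12 (mod 13)  [q = 2: ≢ 1 ✓]
2^4 ≡ 3 (mod 13)  [q = 3: ≢ 1 ✓]
All checks pass, so 2 has order 12 and is a primitive root modulo 13.

Yes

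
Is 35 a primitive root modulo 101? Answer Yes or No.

Yes

φ(101) = 101 − 1 = 100 = 2^2 · 5^2.
An element g generates (Z/101Z)^× iff g^(100/q) ≢ 1 (mod 101) for each prime q ∈ {2, 5}.
35^50 ≡ 100 (mod 101)  [q = 2: ≢ 1 ✓]
35^20 ≡ 87 (mod 101)  [q = 5: ≢ 1 ✓]
None equal 1, so ord_101(35) = 100: 35 is a primitive root.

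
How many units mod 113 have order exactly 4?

2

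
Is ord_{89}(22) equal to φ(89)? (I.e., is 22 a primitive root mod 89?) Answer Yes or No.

No

φ(89) = 89 − 1 = 88 = 2^3 · 11.
An element g generates (Z/89Z)^× iff g^(88/q) ≢ 1 (mod 89) for each prime q ∈ {2, 11}.
22^44 ≡ 1 (mod 89)  [q = 2: ≡ 1 ✗]
22^8 ≡ 64 (mod 89)  [q = 11: ≢ 1 ✓]
Since 22^44 ≡ 1, the order of 22 divides 44 < 88, so 22 is not a primitive root.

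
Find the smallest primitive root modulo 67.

φ(67) = 67 − 1 = 66 = 2 · 3 · 11.
g is a primitive root iff g^(66/q) ≢ 1 (mod 67) for each prime q ∈ {2, 3, 11}.
g = 2: 2^33 ≡ 66; 2^22 ≡ 37; 2^6 ≡ 64 — none is 1, so 2 is a primitive root.
Hence the least primitive root of 67 is 2.

2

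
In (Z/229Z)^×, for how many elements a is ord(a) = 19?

φ(229) = 229 − 1 = 228 = 2^2 · 3 · 19.
Since (Z/229Z)^× is cyclic of order 228, the number of elements of order d is φ(d) when d | 228 and 0 otherwise.
19 | 228, and φ(19) = 19 − 1 = 18.

18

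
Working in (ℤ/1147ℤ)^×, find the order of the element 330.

ord(330) | φ(1147) = φ(31·37) = (31−1)·(37−1) = 30·36 = 1080 = 2^3 · 3^3 · 5.
Divisors of 1080: 1, 2, 3, 4, 5, 6, 8, 9, 10, 12, 15, 18, 20, 24, 27, 30, 36, 40, 45, 54, 60, 72, 90, 108, 120, 135, 180, 216, 270, 360, 540, 1080.
Evaluate successive powers at the divisors of 1080:
330^1 ≡ 330 (mod 1147)
330^2 ≡ 1082 (mod 1147)
330^3 ≡ 343 (mod 1147)
330^4 ≡ 784 (mod 1147)
330^5 ≡ 645 (mod 1147)
330^6 ≡ 655 (mod 1147)
330^8 ≡ 1011 (mod 1147)
330^9 ≡ 1000 (mod 1147)
330^10 ≡ 811 (mod 1147)
330^12 ≡ 47 (mod 1147)
330^15 ≡ 63 (mod 1147)
330^18 ≡ 963 (mod 1147)
330^20 ≡ 490 (mod 1147)
330^24 ≡ 1062 (mod 1147)
330^27 ≡ 667 (mod 1147)
330^30 ≡ 528 (mod 1147)
330^36 ≡ 593 (mod 1147)
330^40 ≡ 377 (mod 1147)
330^45 ≡ 1 (mod 1147) ✓
So ord_1147(330) = 45.

45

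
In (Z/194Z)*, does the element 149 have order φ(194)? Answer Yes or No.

φ(194) = φ(2)·φ(97) = 1·96 = 96 = 2^5 · 3.
149 is a primitive root mod 194 iff 149^(φ(194)/q) ≢ 1 for every prime q | φ(194), i.e. q ∈ {2, 3}.
149^48 ≡ 193 (mod 194)  [q = 2: ≢ 1 ✓]
149^32 ≡ 1 (mod 194)  [q = 3: ≡ 1 ✗]
149^32 ≡ 1 shows ord(149) | 32, strictly less than φ(194); not a primitive root.

No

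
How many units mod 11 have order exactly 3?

φ(11) = 11 − 1 = 10 = 2 · 5.
In a cyclic group of order 10, there are φ(d) elements of order d for each divisor d of 10, and zero for non-divisors.
Here 10 is not a multiple of 3, so there are no elements of order 3.

0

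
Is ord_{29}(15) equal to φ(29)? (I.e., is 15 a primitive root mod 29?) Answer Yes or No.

φ(29) = 29 − 1 = 28 = 2^2 · 7.
An element g generates (Z/29Z)^× iff g^(28/q) ≢ 1 (mod 29) for each prime q ∈ {2, 7}.
15^14 ≡ 28 (mod 29)  [q = 2: ≢ 1 ✓]
15^4 ≡ 20 (mod 29)  [q = 7: ≢ 1 ✓]
None equal 1, so ord_29(15) = 28: 15 is a primitive root.

Yes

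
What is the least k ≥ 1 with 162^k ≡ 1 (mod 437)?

By Lagrange's theorem, ord_437(162) divides φ(437) = φ(19·23) = (19−1)·(23−1) = 18·22 = 396 = 2^2 · 3^2 · 11.
Divisors of 396: 1, 2, 3, 4, 6, 9, 11, 12, 18, 22, 33, 36, 44, 66, 99, 132, 198, 396.
Test each divisor d:
162^1 ≡ 162 (mod 437)
162^2 ≡ 24 (mod 437)
162^3 ≡ 392 (mod 437)
162^4 ≡ 139 (mod 437)
162^6 ≡ 277 (mod 437)
162^9 ≡ 208 (mod 437)
162^11 ≡ 185 (mod 437)
162^12 ≡ 254 (mod 437)
162^18 ≡ 1 (mod 437) ✓
The smallest such exponent is 18, so the order of 162 is 18.

18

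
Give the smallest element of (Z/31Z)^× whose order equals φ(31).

3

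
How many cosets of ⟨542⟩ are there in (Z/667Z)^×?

8

ord(542) | φ(667) = φ(23·29) = (23−1)·(29−1) = 22·28 = 616 = 2^3 · 7 · 11.
Divisors of 616: 1, 2, 4, 7, 8, 11, 14, 22, 28, 44, 56, 77, 88, 154, 308, 616.
Evaluate successive powers at the divisors of 616:
542^1 ≡ 542 (mod 667)
542^2 ≡ 284 (mod 667)
542^4 ≡ 616 (mod 667)
542^7 ≡ 262 (mod 667)
542^8 ≡ 600 (mod 667)
542^11 ≡ 645 (mod 667)
542^14 ≡ 610 (mod 667)
542^22 ≡ 484 (mod 667)
542^28 ≡ 581 (mod 667)
542^44 ≡ 139 (mod 667)
542^56 ≡ 59 (mod 667)
542^77 ≡ 1 (mod 667) ✓
Thus |⟨542⟩| = ord(542) = 77.
The index is φ(667) / ord(542) = 616 / 77 = 8.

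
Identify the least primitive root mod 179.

φ(179) = 179 − 1 = 178 = 2 · 89.
g is a primitive root iff g^(178/q) ≢ 1 (mod 179) for each prime q ∈ {2, 89}.
g = 2: 2^89 ≡ 178; 2^2 ≡ 4 — none is 1, so 2 is a primitive root.
So 2 is the smallest generator of (Z/179Z)^×.

2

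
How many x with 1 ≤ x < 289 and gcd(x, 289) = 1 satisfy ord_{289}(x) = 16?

8

φ(289) = φ(17^2) = 17·(17−1) = 272 = 2^4 · 17.
In a cyclic group of order 272, there are φ(d) elements of order d for each divisor d of 272, and zero for non-divisors.
16 = 2^4 divides 272, and φ(16) = 8.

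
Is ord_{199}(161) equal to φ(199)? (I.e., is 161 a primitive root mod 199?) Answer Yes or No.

No

φ(199) = 199 − 1 = 198 = 2 · 3^2 · 11.
It suffices to check that the order of 161 is not a proper divisor of 198: compute 161^(198/q) for q ∈ {2, 3, 11}.
161^99 ≡ 1 (mod 199)  [q = 2: ≡ 1 ✗]
161^66 ≡ 92 (mod 199)  [q = 3: ≢ 1 ✓]
161^18 ≡ 61 (mod 199)  [q = 11: ≢ 1 ✓]
Since 161^99 ≡ 1, the order of 161 divides 99 < 198, so 161 is not a primitive root.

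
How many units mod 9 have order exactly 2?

1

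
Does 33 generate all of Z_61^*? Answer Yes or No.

No

φ(61) = 61 − 1 = 60 = 2^2 · 3 · 5.
33 is a primitive root mod 61 iff 33^(φ(61)/q) ≢ 1 for every prime q | φ(61), i.e. q ∈ {2, 3, 5}.
33^30 ≡ 60 (mod 61)  [q = 2: ≢ 1 ✓]
33^20 ≡ 1 (mod 61)  [q = 3: ≡ 1 ✗]
33^12 ≡ 9 (mod 61)  [q = 5: ≢ 1 ✓]
33^20 ≡ 1 shows ord(33) | 20, strictly less than φ(61); not a primitive root.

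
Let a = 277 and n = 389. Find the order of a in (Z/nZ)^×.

The order of 277 must divide φ(389) = 389 − 1 = 388 = 2^2 · 97.
Divisors of 388: 1, 2, 4, 97, 194, 388.
Compute 277^d (mod 389) for the divisors d until we hit 1:
277^1 ≡ 277 (mod 389)
277^2 ≡ 96 (mod 389)
277^4 ≡ 269 (mod 389)
277^97 ≡ 388 (mod 389)
277^194 ≡ 1 (mod 389) ✓
Therefore the multiplicative order of 277 modulo 389 is 194.

194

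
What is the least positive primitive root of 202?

3

φ(202) = φ(2)·φ(101) = 1·100 = 100 = 2^2 · 5^2.
Test candidates g = 2, 3, … against the prime factors q ∈ {2, 5} of φ(202): g is a generator iff g^(100/q) ≢ 1 for every such q.
g = 2: gcd(2, 202) = 2 > 1, not a unit — skip.
g = 3: 3^50 ≡ 201; 3^20 ≡ 185 — none is 1, so 3 is a primitive root.
So 3 is the smallest generator of (Z/202Z)^×.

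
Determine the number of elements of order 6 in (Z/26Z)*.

φ(26) = φ(2)·φ(13) = 1·12 = 12 = 2^2 · 3.
Since (Z/26Z)^× is cyclic of order 12, the number of elements of order d is φ(d) when d | 12 and 0 otherwise.
6 = 2 · 3 divides 12, and φ(6) = 2.

2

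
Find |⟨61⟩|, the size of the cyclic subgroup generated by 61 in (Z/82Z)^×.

By Lagrange's theorem, ord_82(61) divides φ(82) = φ(2)·φ(41) = 1·40 = 40 = 2^3 · 5.
Divisors of 40: 1, 2, 4, 5, 8, 10, 20, 40.
Check 61^d mod 82 for each divisor in increasing order:
61^1 ≡ 61
61^2 ≡ 31
61^4 ≡ 59
61^5 ≡ 73
61^8 ≡ 37
61^10 ≡ 81
61^20 ≡ 1
Hence ord(61) = 20.

20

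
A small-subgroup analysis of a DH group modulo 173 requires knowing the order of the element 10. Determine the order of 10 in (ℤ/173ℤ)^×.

43

The order of 10 must divide φ(173) = 173 − 1 = 172 = 2^2 · 43.
Divisors of 172: 1, 2, 4, 43, 86, 172.
Check 10^d mod 173 for each divisor in increasing order:
10^1 ≡ 10
10^2 ≡ 100
10^4 ≡ 139
10^43 ≡ 1
The smallest such exponent is 43, so the order of 10 is 43.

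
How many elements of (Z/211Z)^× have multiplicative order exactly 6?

φ(211) = 211 − 1 = 210 = 2 · 3 · 5 · 7.
Since (Z/211Z)^× is cyclic of order 210, the number of elements of order d is φ(d) when d | 210 and 0 otherwise.
6 = 2 · 3 divides 210, and φ(6) = 2.

2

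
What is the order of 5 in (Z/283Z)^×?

282

ord(5) | φ(283) = 283 − 1 = 282 = 2 · 3 · 47.
Divisors of 282: 1, 2, 3, 6, 47, 94, 141, 282.
Check 5^d mod 283 for each divisor in increasing order:
5^1 ≡ 5 (mod 283)
5^2 ≡ 25 (mod 283)
5^3 ≡ 125 (mod 283)
5^6 ≡ 60 (mod 283)
5^47 ≡ 45 (mod 283)
5^94 ≡ 44 (mod 283)
5^141 ≡ 282 (mod 283)
5^282 ≡ 1 (mod 283) ✓
Therefore the multiplicative order of 5 modulo 283 is 282.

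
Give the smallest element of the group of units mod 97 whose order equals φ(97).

5

φ(97) = 97 − 1 = 96 = 2^5 · 3.
Test candidates g = 2, 3, … against the prime factors q ∈ {2, 3} of φ(97): g is a generator iff g^(96/q) ≢ 1 for every such q.
g = 2: 2^48 ≡ 1 — hits 1, so not a primitive root.
g = 3: 3^48 ≡ 1 — hits 1, so not a primitive root.
g = 4: 4^48 ≡ 1 — hits 1, so not a primitive root.
g = 5: 5^48 ≡ 96; 5^32 ≡ 35 — none is 1, so 5 is a primitive root.
The smallest primitive root modulo 97 is 5.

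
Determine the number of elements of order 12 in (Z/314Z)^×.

φ(314) = φ(2)·φ(157) = 1·156 = 156 = 2^2 · 3 · 13.
Since (Z/314Z)^× is cyclic of order 156, the number of elements of order d is φ(d) when d | 156 and 0 otherwise.
12 = 2^2 · 3 divides 156, and φ(12) = 4.

4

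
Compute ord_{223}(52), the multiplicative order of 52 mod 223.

74

ord(52) | φ(223) = 223 − 1 = 222 = 2 · 3 · 37.
Divisors of 222: 1, 2, 3, 6, 37, 74, 111, 222.
Compute 52^d (mod 223) for the divisors d until we hit 1:
52^1 ≡ 52 (mod 223)
52^2 ≡ 28 (mod 223)
52^3 ≡ 118 (mod 223)
52^6 ≡ 98 (mod 223)
52^37 ≡ 222 (mod 223)
52^74 ≡ 1 (mod 223) ✓
Hence ord(52) = 74.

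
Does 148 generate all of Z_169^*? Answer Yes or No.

No

φ(169) = φ(13^2) = 13·(13−1) = 156 = 2^2 · 3 · 13.
An element g generates (Z/169Z)^× iff g^(156/q) ≢ 1 (mod 169) for each prime q ∈ {2, 3, 13}.
148^78 ≡ 168 (mod 169)  [q = 2: ≢ 1 ✓]
148^52 ≡ 1 (mod 169)  [q = 3: ≡ 1 ✗]
148^12 ≡ 53 (mod 169)  [q = 13: ≢ 1 ✓]
148^52 ≡ 1 shows ord(148) | 52, strictly less than φ(169); not a primitive root.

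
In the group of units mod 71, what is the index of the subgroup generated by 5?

14

The order of 5 must divide φ(71) = 71 − 1 = 70 = 2 · 5 · 7.
Divisors of 70: 1, 2, 5, 7, 10, 14, 35, 70.
Test each divisor d:
5^1 ≡ 5 (mod 71)
5^2 ≡ 25 (mod 71)
5^5 ≡ 1 (mod 71) ✓
Thus |⟨5⟩| = ord(5) = 5.
The index is φ(71) / ord(5) = 70 / 5 = 14.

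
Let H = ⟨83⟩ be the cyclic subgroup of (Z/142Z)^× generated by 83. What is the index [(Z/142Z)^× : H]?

The order of 83 must divide φ(142) = φ(2)·φ(71) = 1·70 = 70 = 2 · 5 · 7.
Divisors of 70: 1, 2, 5, 7, 10, 14, 35, 70.
Evaluate successive powers at the divisors of 70:
83^1 ≡ 83 (mod 142)
83^2 ≡ 73 (mod 142)
83^5 ≡ 119 (mod 142)
83^7 ≡ 25 (mod 142)
83^10 ≡ 103 (mod 142)
83^14 ≡ 57 (mod 142)
83^35 ≡ 1 (mod 142) ✓
Thus |⟨83⟩| = ord(83) = 35.
The index is φ(142) / ord(83) = 70 / 35 = 2.

2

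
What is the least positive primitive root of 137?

3

φ(137) = 137 − 1 = 136 = 2^3 · 17.
Test candidates g = 2, 3, … against the prime factors q ∈ {2, 17} of φ(137): g is a generator iff g^(136/q) ≢ 1 for every such q.
g = 2: 2^68 ≡ 1 — hits 1, so not a primitive root.
g = 3: 3^68 ≡ 136; 3^8 ≡ 122 — none is 1, so 3 is a primitive root.
Hence the least primitive root of 137 is 3.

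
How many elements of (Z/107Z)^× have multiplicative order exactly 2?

1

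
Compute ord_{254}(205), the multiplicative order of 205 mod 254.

126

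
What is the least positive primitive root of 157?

φ(157) = 157 − 1 = 156 = 2^2 · 3 · 13.
g is a primitive root iff g^(156/q) ≢ 1 (mod 157) for each prime q ∈ {2, 3, 13}.
g = 2: 2^78 ≡ 156; 2^52 ≡ 1 — hits 1, so not a primitive root.
g = 3: 3^78 ≡ 1 — hits 1, so not a primitive root.
g = 4: 4^78 ≡ 1 — hits 1, so not a primitive root.
g = 5: 5^78 ≡ 156; 5^52 ≡ 12; 5^12 ≡ 130 — none is 1, so 5 is a primitive root.
Hence the least primitive root of 157 is 5.

5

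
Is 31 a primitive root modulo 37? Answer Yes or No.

No

φ(37) = 37 − 1 = 36 = 2^2 · 3^2.
31 is a primitive root mod 37 iff 31^(φ(37)/q) ≢ 1 for every prime q | φ(37), i.e. q ∈ {2, 3}.
31^18 ≡ 36 (mod 37)  [q = 2: ≢ 1 ✓]
31^12 ≡ 1 (mod 37)  [q = 3: ≡ 1 ✗]
Since 31^12 ≡ 1, the order of 31 divides 12 < 36, so 31 is not a primitive root.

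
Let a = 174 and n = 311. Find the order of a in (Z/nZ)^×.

Since 174 ∈ (Z/311Z)^×, its order divides φ(311) = 311 − 1 = 310 = 2 · 5 · 31.
Divisors of 310: 1, 2, 5, 10, 31, 62, 155, 310.
Compute 174^d (mod 311) for the divisors d until we hit 1:
174^1 ≡ 174
174^2 ≡ 109
174^5 ≡ 77
174^10 ≡ 20
174^31 ≡ 275
174^62 ≡ 52
174^155 ≡ 310
174^310 ≡ 1
The smallest such exponent is 310, so the order of 174 is 310.

310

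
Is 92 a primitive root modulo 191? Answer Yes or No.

No

φ(191) = 191 − 1 = 190 = 2 · 5 · 19.
Test 92^(190/q) mod 191 for each prime factor q of 190:
92^95 ≡ 1 (mod 191)  [q = 2: ≡ 1 ✗]
92^38 ≡ 184 (mod 191)  [q = 5: ≢ 1 ✓]
92^10 ≡ 36 (mod 191)  [q = 19: ≢ 1 ✓]
Since 92^95 ≡ 1, the order of 92 divides 95 < 190, so 92 is not a primitive root.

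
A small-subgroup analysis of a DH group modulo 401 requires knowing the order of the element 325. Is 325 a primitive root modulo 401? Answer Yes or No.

No

φ(401) = 401 − 1 = 400 = 2^4 · 5^2.
325 is a primitive root mod 401 iff 325^(φ(401)/q) ≢ 1 for every prime q | φ(401), i.e. q ∈ {2, 5}.
325^200 ≡ 400 (mod 401)  [q = 2: ≢ 1 ✓]
325^80 ≡ 1 (mod 401)  [q = 5: ≡ 1 ✗]
325^80 ≡ 1 shows ord(325) | 80, strictly less than φ(401); not a primitive root.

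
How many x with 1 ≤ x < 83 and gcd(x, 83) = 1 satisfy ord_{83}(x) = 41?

40

φ(83) = 83 − 1 = 82 = 2 · 41.
In a cyclic group of order 82, there are φ(d) elements of order d for each divisor d of 82, and zero for non-divisors.
41 | 82, and φ(41) = 41 − 1 = 40.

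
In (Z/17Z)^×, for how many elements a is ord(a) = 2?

1

φ(17) = 17 − 1 = 16 = 2^4.
(Z/17Z)^× is cyclic (|G| = 16); a cyclic group of order m has exactly φ(d) elements of each order d | m, and none otherwise.
2 | 16, and φ(2) = 2 − 1 = 1.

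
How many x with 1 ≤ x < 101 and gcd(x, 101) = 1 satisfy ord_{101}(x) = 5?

4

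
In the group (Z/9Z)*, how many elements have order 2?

1

φ(9) = φ(3^2) = 3·(3−1) = 6 = 2 · 3.
Since (Z/9Z)^× is cyclic of order 6, the number of elements of order d is φ(d) when d | 6 and 0 otherwise.
2 | 6, and φ(2) = 2 − 1 = 1.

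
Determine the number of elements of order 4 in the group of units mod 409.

2

φ(409) = 409 − 1 = 408 = 2^3 · 3 · 17.
Since (Z/409Z)^× is cyclic of order 408, the number of elements of order d is φ(d) when d | 408 and 0 otherwise.
4 = 2^2 divides 408, and φ(4) = 2.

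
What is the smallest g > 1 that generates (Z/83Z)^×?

2

φ(83) = 83 − 1 = 82 = 2 · 41.
Test candidates g = 2, 3, … against the prime factors q ∈ {2, 41} of φ(83): g is a generator iff g^(82/q) ≢ 1 for every such q.
g = 2: 2^41 ≡ 82; 2^2 ≡ 4 — none is 1, so 2 is a primitive root.
The smallest primitive root modulo 83 is 2.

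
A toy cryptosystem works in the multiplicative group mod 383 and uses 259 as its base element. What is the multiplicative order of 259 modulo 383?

382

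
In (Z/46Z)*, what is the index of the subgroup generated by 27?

2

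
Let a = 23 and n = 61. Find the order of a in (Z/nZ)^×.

ord(23) | φ(61) = 61 − 1 = 60 = 2^2 · 3 · 5.
Divisors of 60: 1, 2, 3, 4, 5, 6, 10, 12, 15, 20, 30, 60.
Test each divisor d:
23^1 ≡ 23 (mod 61)
23^2 ≡ 41 (mod 61)
23^3 ≡ 28 (mod 61)
23^4 ≡ 34 (mod 61)
23^5 ≡ 50 (mod 61)
23^6 ≡ 52 (mod 61)
23^10 ≡ 60 (mod 61)
23^12 ≡ 20 (mod 61)
23^15 ≡ 11 (mod 61)
23^20 ≡ 1 (mod 61) ✓
The smallest such exponent is 20, so the order of 23 is 20.

20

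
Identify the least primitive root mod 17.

3

φ(17) = 17 − 1 = 16 = 2^4.
g is a primitive root iff g^(16/q) ≢ 1 (mod 17) for each prime q ∈ {2}.
g = 2: 2^8 ≡ 1 — hits 1, so not a primitive root.
g = 3: 3^8 ≡ 16 — none is 1, so 3 is a primitive root.
The smallest primitive root modulo 17 is 3.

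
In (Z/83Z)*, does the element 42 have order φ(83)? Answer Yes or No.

Yes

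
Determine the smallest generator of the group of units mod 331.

3

φ(331) = 331 − 1 = 330 = 2 · 3 · 5 · 11.
Test candidates g = 2, 3, … against the prime factors q ∈ {2, 3, 5, 11} of φ(331): g is a generator iff g^(330/q) ≢ 1 for every such q.
g = 2: 2^165 ≡ 330; 2^110 ≡ 299; 2^66 ≡ 64; 2^30 ≡ 1 — hits 1, so not a primitive root.
g = 3: 3^165 ≡ 330; 3^110 ≡ 299; 3^66 ≡ 64; 3^30 ≡ 270 — none is 1, so 3 is a primitive root.
The smallest primitive root modulo 331 is 3.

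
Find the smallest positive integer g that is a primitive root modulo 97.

5

φ(97) = 97 − 1 = 96 = 2^5 · 3.
Test candidates g = 2, 3, … against the prime factors q ∈ {2, 3} of φ(97): g is a generator iff g^(96/q) ≢ 1 for every such q.
g = 2: 2^48 ≡ 1 — hits 1, so not a primitive root.
g = 3: 3^48 ≡ 1 — hits 1, so not a primitive root.
g = 4: 4^48 ≡ 1 — hits 1, so not a primitive root.
g = 5: 5^48 ≡ 96; 5^32 ≡ 35 — none is 1, so 5 is a primitive root.
The smallest primitive root modulo 97 is 5.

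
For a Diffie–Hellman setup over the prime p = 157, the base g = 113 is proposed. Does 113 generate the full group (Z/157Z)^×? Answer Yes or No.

No

φ(157) = 157 − 1 = 156 = 2^2 · 3 · 13.
It suffices to check that the order of 113 is not a proper divisor of 156: compute 113^(156/q) for q ∈ {2, 3, 13}.
113^78 ≡ 1 (mod 157)  [q = 2: ≡ 1 ✗]
113^52 ≡ 12 (mod 157)  [q = 3: ≢ 1 ✓]
113^12 ≡ 14 (mod 157)  [q = 13: ≢ 1 ✓]
113^78 ≡ 1 shows ord(113) | 78, strictly less than φ(157); not a primitive root.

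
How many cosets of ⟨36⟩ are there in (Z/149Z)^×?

ord(36) | φ(149) = 149 − 1 = 148 = 2^2 · 37.
Divisors of 148: 1, 2, 4, 37, 74, 148.
Check 36^d mod 149 for each divisor in increasing order:
36^1 ≡ 36 (mod 149)
36^2 ≡ 104 (mod 149)
36^4 ≡ 88 (mod 149)
36^37 ≡ 1 (mod 149) ✓
The order of 36 is 37, so the subgroup it generates has 37 elements.
[(Z/149Z)^× : ⟨36⟩] = 148/37 = 4.

4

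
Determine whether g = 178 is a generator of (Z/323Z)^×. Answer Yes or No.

No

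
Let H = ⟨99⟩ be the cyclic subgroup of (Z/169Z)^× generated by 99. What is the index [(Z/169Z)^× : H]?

Since 99 ∈ (Z/169Z)^×, its order divides φ(169) = φ(13^2) = 13·(13−1) = 156 = 2^2 · 3 · 13.
Divisors of 156: 1, 2, 3, 4, 6, 12, 13, 26, 39, 52, 78, 156.
Check 99^d mod 169 for each divisor in increasing order:
99^1 ≡ 99 (mod 169)
99^2 ≡ 168 (mod 169)
99^3 ≡ 70 (mod 169)
99^4 ≡ 1 (mod 169) ✓
So ord_169(99) = 4, hence |⟨99⟩| = 4.
The index is φ(169) / ord(99) = 156 / 4 = 39.

39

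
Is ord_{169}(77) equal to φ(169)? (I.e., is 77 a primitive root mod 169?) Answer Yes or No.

No

φ(169) = φ(13^2) = 13·(13−1) = 156 = 2^2 · 3 · 13.
77 is a primitive root mod 169 iff 77^(φ(169)/q) ≢ 1 for every prime q | φ(169), i.e. q ∈ {2, 3, 13}.
77^78 ≡ 1 (mod 169)  [q = 2: ≡ 1 ✗]
77^52 ≡ 1 (mod 169)  [q = 3: ≡ 1 ✗]
77^12 ≡ 79 (mod 169)  [q = 13: ≢ 1 ✓]
77^78 ≡ 1 shows ord(77) | 78, strictly less than φ(169); not a primitive root.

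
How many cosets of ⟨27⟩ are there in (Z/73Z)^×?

18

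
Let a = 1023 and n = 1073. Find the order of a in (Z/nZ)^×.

Since 1023 ∈ (Z/1073Z)^×, its order divides φ(1073) = φ(29·37) = (29−1)·(37−1) = 28·36 = 1008 = 2^4 · 3^2 · 7.
Divisors of 1008: 1, 2, 3, 4, 6, 7, 8, 9, 12, 14, 16, 18, 21, 24, 28, 36, 42, 48, 56, 63, 72, 84, 112, 126, 144, 168, 252, 336, 504, 1008.
Test each divisor d:
1023^1 ≡ 1023 (mod 1073)
1023^2 ≡ 354 (mod 1073)
1023^3 ≡ 541 (mod 1073)
1023^4 ≡ 848 (mod 1073)
1023^6 ≡ 825 (mod 1073)
1023^7 ≡ 597 (mod 1073)
1023^8 ≡ 194 (mod 1073)
1023^9 ≡ 1030 (mod 1073)
1023^12 ≡ 343 (mod 1073)
1023^14 ≡ 173 (mod 1073)
1023^16 ≡ 81 (mod 1073)
1023^18 ≡ 776 (mod 1073)
1023^21 ≡ 273 (mod 1073)
1023^24 ≡ 692 (mod 1073)
1023^28 ≡ 958 (mod 1073)
1023^36 ≡ 223 (mod 1073)
1023^42 ≡ 492 (mod 1073)
1023^48 ≡ 306 (mod 1073)
1023^56 ≡ 349 (mod 1073)
1023^63 ≡ 191 (mod 1073)
1023^72 ≡ 371 (mod 1073)
1023^84 ≡ 639 (mod 1073)
1023^112 ≡ 552 (mod 1073)
1023^126 ≡ 1072 (mod 1073)
1023^144 ≡ 297 (mod 1073)
1023^168 ≡ 581 (mod 1073)
1023^252 ≡ 1 (mod 1073) ✓
Hence ord(1023) = 252.

252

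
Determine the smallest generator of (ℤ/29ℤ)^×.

φ(29) = 29 − 1 = 28 = 2^2 · 7.
g is a primitive root iff g^(28/q) ≢ 1 (mod 29) for each prime q ∈ {2, 7}.
g = 2: 2^14 ≡ 28; 2^4 ≡ 16 — none is 1, so 2 is a primitive root.
The smallest primitive root modulo 29 is 2.

2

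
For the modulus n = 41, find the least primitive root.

6

φ(41) = 41 − 1 = 40 = 2^3 · 5.
g is a primitive root iff g^(40/q) ≢ 1 (mod 41) for each prime q ∈ {2, 5}.
g = 2: 2^20 ≡ 1 — hits 1, so not a primitive root.
g = 3: 3^20 ≡ 40; 3^8 ≡ 1 — hits 1, so not a primitive root.
g = 4: 4^20 ≡ 1 — hits 1, so not a primitive root.
g = 5: 5^20 ≡ 1 — hits 1, so not a primitive root.
g = 6: 6^20 ≡ 40; 6^8 ≡ 10 — none is 1, so 6 is a primitive root.
So 6 is the smallest generator of (Z/41Z)^×.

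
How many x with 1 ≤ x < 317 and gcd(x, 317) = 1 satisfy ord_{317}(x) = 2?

1

φ(317) = 317 − 1 = 316 = 2^2 · 79.
Since (Z/317Z)^× is cyclic of order 316, the number of elements of order d is φ(d) when d | 316 and 0 otherwise.
2 | 316, and φ(2) = 2 − 1 = 1.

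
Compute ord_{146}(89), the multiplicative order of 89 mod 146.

ord(89) | φ(146) = φ(2)·φ(73) = 1·72 = 72 = 2^3 · 3^2.
Divisors of 72: 1, 2, 3, 4, 6, 8, 9, 12, 18, 24, 36, 72.
Test each divisor d:
89^1 ≡ 89
89^2 ≡ 37
89^3 ≡ 81
89^4 ≡ 55
89^6 ≡ 137
89^8 ≡ 105
89^9 ≡ 1
Therefore the multiplicative order of 89 modulo 146 is 9.

9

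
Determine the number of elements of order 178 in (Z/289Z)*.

φ(289) = φ(17^2) = 17·(17−1) = 272 = 2^4 · 17.
Since (Z/289Z)^× is cyclic of order 272, the number of elements of order d is φ(d) when d | 272 and 0 otherwise.
Since 178 ∤ 272, the count is 0.

0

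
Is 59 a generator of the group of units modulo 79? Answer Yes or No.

Yes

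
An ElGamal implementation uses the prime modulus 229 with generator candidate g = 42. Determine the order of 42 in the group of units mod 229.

19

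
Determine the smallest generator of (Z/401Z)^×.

φ(401) = 401 − 1 = 400 = 2^4 · 5^2.
Test candidates g = 2, 3, … against the prime factors q ∈ {2, 5} of φ(401): g is a generator iff g^(400/q) ≢ 1 for every such q.
g = 2: 2^200 ≡ 1 — hits 1, so not a primitive root.
g = 3: 3^200 ≡ 400; 3^80 ≡ 72 — none is 1, so 3 is a primitive root.
So 3 is the smallest generator of (Z/401Z)^×.

3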